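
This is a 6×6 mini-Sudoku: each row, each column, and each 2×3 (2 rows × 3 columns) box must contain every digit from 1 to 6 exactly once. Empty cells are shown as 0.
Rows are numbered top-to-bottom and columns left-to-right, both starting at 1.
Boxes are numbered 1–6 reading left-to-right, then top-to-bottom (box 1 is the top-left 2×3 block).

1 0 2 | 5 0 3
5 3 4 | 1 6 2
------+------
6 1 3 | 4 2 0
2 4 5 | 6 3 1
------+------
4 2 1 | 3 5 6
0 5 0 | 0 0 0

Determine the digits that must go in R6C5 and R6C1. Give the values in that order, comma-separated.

1,3

For R6C5:
  Consider where 1 can go in box 6.
  R6C4 is out (column 4 already has a 1).
  R6C6 is out (column 6 already has a 1).
  So the only cell in box 6 that can hold 1 is R6C5.
  So R6C5 = 1.
For R6C1:
  Row 6 already contains {5}.
  Column 1 already contains {1, 2, 4, 5, 6}.
  Its 2×3 block (box 5) already contains {1, 2, 4, 5}.
  The only value from 1–6 not eliminated is 3, so R6C1 = 3.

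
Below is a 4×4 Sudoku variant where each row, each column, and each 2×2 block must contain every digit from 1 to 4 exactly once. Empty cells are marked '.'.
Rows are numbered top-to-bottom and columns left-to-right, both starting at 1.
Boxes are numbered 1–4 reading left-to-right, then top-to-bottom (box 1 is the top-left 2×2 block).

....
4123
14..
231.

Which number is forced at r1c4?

1

Cell r1c4 itself could take any of {1, 4} by direct elimination.
Consider where 1 can go in column 4.
r3c4 is out (row 3 already has a 1).
r4c4 is out (row 4 already has a 1).
So the only cell in column 4 that can hold 1 is r1c4.
Therefore r1c4 = 1.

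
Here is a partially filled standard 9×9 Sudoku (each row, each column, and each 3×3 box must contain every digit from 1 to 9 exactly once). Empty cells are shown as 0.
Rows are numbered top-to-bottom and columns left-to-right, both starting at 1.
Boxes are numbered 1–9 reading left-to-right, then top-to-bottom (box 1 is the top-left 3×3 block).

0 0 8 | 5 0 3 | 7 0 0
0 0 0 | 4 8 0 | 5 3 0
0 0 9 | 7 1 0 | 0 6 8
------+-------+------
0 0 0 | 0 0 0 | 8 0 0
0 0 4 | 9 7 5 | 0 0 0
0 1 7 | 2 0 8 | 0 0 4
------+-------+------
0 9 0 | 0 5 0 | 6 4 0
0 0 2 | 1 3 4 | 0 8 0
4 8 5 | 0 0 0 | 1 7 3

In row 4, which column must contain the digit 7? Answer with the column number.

9

Consider where 7 can go in row 4.
R4C1 is out (box 4 already has a 7). R4C2 is out (box 4 already has a 7). R4C3 is out (column 3 already has a 7). R4C4 is out (column 4 already has a 7). The remaining empty cells in row 4 are similarly blocked.
So the only cell in row 4 that can hold 7 is R4C9.
That is column 9.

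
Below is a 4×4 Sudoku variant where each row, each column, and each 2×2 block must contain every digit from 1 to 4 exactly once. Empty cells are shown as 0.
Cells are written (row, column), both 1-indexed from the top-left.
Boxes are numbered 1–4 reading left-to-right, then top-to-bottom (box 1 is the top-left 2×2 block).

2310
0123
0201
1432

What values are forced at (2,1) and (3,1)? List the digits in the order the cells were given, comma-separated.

For (2,1):
  Row 2 already contains {1, 2, 3}.
  Column 1 already contains {1, 2}.
  Its 2×2 block (box 1) already contains {1, 2, 3}.
  The only value from 1–4 not eliminated is 4, so (2,1) = 4.
For (3,1):
  Row 3 already contains {1, 2}.
  Column 1 already contains {1, 2}.
  Its 2×2 block (box 3) already contains {1, 2, 4}.
  The only value from 1–4 not eliminated is 3, so (3,1) = 3.

4,3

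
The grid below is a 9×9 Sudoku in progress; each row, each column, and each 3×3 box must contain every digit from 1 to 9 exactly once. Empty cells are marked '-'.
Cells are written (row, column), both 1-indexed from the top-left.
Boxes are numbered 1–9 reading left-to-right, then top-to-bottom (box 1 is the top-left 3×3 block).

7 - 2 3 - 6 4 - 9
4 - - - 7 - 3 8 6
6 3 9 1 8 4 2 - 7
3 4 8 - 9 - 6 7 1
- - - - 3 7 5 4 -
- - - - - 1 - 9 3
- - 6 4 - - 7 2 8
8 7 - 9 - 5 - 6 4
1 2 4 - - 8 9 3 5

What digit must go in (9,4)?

7

Cell (9,4) itself could take any of {6, 7} by direct elimination.
Consider where 7 can go in column 4.
(2,4) is out (row 2 already has a 7).
(4,4) is out (row 4 already has a 7).
(5,4) is out (row 5 already has a 7).
(6,4) is out (box 5 already has a 7).
So the only cell in column 4 that can hold 7 is (9,4).
Therefore (9,4) = 7.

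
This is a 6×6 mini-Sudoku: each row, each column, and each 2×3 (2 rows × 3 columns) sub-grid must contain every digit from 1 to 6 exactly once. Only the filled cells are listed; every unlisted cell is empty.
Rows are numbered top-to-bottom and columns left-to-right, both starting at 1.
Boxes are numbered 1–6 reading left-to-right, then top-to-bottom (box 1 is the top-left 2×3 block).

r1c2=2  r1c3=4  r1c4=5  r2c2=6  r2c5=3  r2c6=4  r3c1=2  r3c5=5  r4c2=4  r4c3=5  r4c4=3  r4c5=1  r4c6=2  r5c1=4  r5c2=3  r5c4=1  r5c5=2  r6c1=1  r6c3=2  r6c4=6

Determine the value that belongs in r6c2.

Row 6 already contains {1, 2, 6}.
Column 2 already contains {2, 3, 4, 6}.
Its 2×3 block (box 5) already contains {1, 2, 3, 4}.
The only value from 1–6 not eliminated is 5, so r6c2 = 5.

5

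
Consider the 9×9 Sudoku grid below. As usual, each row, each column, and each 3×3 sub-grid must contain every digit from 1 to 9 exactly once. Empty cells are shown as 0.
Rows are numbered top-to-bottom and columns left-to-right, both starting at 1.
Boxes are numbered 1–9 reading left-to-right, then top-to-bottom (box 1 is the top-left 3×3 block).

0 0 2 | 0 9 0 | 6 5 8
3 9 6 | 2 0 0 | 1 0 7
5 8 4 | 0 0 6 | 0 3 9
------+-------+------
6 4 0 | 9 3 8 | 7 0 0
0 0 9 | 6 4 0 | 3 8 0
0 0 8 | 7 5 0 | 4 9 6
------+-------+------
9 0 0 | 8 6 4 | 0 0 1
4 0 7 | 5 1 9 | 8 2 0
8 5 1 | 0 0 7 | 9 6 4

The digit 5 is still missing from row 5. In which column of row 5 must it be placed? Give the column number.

Consider where 5 can go in row 5.
R5C1 is out (column 1 already has a 5).
R5C2 is out (column 2 already has a 5).
R5C6 is out (box 5 already has a 5).
So the only cell in row 5 that can hold 5 is R5C9.
That is column 9.

9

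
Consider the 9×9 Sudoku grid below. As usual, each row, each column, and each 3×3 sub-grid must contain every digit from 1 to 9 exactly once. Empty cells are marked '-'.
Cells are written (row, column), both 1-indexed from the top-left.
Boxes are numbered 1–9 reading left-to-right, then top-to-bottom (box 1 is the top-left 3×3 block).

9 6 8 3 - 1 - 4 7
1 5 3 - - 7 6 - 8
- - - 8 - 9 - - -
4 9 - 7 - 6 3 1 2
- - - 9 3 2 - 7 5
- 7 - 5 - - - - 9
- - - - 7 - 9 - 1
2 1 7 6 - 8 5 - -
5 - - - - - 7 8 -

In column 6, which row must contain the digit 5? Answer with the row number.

7

Consider where 5 can go in column 6.
(6,6) is out (row 6 already has a 5).
(9,6) is out (row 9 already has a 5).
So the only cell in column 6 that can hold 5 is (7,6).
That is row 7.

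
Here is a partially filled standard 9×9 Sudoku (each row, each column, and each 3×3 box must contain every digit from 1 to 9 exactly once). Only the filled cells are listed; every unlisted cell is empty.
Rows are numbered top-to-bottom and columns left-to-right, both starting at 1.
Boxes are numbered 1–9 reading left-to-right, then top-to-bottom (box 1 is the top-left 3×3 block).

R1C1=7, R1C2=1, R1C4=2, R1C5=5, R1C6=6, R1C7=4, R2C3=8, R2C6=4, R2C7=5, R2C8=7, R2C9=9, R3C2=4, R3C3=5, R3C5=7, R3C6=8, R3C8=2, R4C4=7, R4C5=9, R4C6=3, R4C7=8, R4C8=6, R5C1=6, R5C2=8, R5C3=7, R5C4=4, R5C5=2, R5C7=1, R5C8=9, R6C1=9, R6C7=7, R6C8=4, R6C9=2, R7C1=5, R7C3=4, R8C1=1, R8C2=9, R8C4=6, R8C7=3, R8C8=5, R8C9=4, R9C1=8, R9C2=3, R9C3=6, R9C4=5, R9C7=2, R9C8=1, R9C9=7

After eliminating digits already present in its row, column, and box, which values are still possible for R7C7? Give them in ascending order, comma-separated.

6,9

Row 7 already contains {4, 5}.
Column 7 already contains {1, 2, 3, 4, 5, 7, 8}.
Its 3×3 block (box 9) already contains {1, 2, 3, 4, 5, 7}.
Removing those from 1–9 leaves {6, 9} as the candidates for R7C7.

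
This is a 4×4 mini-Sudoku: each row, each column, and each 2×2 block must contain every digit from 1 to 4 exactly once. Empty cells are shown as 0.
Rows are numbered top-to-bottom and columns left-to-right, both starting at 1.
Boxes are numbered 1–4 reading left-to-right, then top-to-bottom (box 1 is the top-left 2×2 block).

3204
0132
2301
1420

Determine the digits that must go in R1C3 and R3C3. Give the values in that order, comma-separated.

1,4

For R1C3:
  Row 1 already contains {2, 3, 4}.
  Column 3 already contains {2, 3}.
  Its 2×2 block (box 2) already contains {2, 3, 4}.
  The only value from 1–4 not eliminated is 1, so R1C3 = 1.
For R3C3:
  Row 3 already contains {1, 2, 3}.
  Column 3 already contains {2, 3}.
  Its 2×2 block (box 4) already contains {1, 2}.
  The only value from 1–4 not eliminated is 4, so R3C3 = 4.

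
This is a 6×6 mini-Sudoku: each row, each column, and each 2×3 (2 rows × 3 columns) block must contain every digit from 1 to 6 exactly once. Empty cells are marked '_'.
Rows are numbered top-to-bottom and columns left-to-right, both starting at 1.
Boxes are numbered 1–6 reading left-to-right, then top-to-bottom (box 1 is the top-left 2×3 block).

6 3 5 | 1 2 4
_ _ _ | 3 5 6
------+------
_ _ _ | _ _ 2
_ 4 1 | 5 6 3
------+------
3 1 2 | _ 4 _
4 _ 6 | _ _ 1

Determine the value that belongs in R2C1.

1

Cell R2C1 itself could take any of {1, 2} by direct elimination.
Consider where 1 can go in box 1.
R2C2 is out (column 2 already has a 1).
R2C3 is out (column 3 already has a 1).
So the only cell in box 1 that can hold 1 is R2C1.
Therefore R2C1 = 1.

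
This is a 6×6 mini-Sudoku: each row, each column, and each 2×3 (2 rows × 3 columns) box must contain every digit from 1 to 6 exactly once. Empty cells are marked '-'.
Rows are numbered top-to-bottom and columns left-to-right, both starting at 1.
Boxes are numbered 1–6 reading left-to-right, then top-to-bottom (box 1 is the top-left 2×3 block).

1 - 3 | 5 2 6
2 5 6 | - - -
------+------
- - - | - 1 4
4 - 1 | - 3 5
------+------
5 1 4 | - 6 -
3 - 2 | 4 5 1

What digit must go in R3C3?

Row 3 already contains {1, 4}.
Column 3 already contains {1, 2, 3, 4, 6}.
Its 2×3 block (box 3) already contains {1, 4}.
The only value from 1–6 not eliminated is 5, so R3C3 = 5.

5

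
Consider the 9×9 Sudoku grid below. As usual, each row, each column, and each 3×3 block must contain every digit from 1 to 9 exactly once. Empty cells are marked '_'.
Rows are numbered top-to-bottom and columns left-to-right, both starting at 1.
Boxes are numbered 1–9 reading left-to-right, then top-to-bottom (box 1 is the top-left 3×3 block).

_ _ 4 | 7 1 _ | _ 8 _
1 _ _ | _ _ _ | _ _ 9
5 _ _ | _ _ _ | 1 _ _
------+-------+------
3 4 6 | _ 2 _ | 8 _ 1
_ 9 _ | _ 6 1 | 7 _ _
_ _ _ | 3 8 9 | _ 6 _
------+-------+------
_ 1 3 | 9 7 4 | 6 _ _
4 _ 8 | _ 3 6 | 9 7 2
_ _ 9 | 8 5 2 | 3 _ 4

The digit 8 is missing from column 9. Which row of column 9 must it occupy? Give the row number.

7

Consider where 8 can go in column 9.
r1c9 is out (row 1 already has a 8).
r3c9 is out (box 3 already has a 8).
r5c9 is out (box 6 already has a 8).
r6c9 is out (row 6 already has a 8).
So the only cell in column 9 that can hold 8 is r7c9.
That is row 7.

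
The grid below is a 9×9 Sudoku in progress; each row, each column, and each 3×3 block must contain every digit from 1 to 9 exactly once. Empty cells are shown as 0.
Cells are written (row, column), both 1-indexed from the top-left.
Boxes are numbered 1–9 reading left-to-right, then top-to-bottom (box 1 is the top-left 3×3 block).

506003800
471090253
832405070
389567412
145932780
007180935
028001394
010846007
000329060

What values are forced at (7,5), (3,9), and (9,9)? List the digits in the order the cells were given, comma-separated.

5,9,8

For (7,5):
  Consider where 5 can go in column 5.
  (1,5) is out (row 1 already has a 5).
  (3,5) is out (row 3 already has a 5).
  So the only cell in column 5 that can hold 5 is (7,5).
  So (7,5) = 5.
For (3,9):
  Consider where 9 can go in row 3.
  (3,5) is out (column 5 already has a 9).
  (3,7) is out (column 7 already has a 9).
  So the only cell in row 3 that can hold 9 is (3,9).
  So (3,9) = 9.
For (9,9):
  Consider where 8 can go in row 9.
  (9,1) is out (column 1 already has a 8).
  (9,2) is out (column 2 already has a 8).
  (9,3) is out (column 3 already has a 8).
  (9,7) is out (column 7 already has a 8).
  So the only cell in row 9 that can hold 8 is (9,9).
  So (9,9) = 8.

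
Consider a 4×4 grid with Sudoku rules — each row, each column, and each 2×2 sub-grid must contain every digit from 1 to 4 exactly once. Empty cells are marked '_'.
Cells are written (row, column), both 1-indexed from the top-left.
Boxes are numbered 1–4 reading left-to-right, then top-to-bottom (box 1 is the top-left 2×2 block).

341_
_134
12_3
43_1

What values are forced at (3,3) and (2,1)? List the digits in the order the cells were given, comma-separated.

4,2

For (3,3):
  Row 3 already contains {1, 2, 3}.
  Column 3 already contains {1, 3}.
  Its 2×2 block (box 4) already contains {1, 3}.
  The only value from 1–4 not eliminated is 4, so (3,3) = 4.
For (2,1):
  Row 2 already contains {1, 3, 4}.
  Column 1 already contains {1, 3, 4}.
  Its 2×2 block (box 1) already contains {1, 3, 4}.
  The only value from 1–4 not eliminated is 2, so (2,1) = 2.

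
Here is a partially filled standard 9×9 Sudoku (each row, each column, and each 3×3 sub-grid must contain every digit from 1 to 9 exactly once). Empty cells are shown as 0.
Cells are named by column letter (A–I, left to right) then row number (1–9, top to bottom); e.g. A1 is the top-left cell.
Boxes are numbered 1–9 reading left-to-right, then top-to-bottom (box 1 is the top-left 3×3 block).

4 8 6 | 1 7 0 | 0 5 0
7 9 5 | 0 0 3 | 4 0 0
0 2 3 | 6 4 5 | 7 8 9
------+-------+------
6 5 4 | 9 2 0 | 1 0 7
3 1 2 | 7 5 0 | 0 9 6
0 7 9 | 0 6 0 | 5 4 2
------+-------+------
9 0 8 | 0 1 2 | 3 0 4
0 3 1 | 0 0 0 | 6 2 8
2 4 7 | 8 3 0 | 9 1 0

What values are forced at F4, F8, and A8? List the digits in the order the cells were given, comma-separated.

For F4:
  Row 4 already contains {1, 2, 4, 5, 6, 7, 9}.
  Column F already contains {2, 3, 5}.
  Its 3×3 block (box 5) already contains {2, 5, 6, 7, 9}.
  The only value from 1–9 not eliminated is 8, so F4 = 8.
For F8:
  Consider where 7 can go in row 8.
  A8 is out (column A already has a 7).
  D8 is out (column D already has a 7).
  E8 is out (column E already has a 7).
  So the only cell in row 8 that can hold 7 is F8.
  So F8 = 7.
For A8:
  Row 8 already contains {1, 2, 3, 6, 8}.
  Column A already contains {2, 3, 4, 6, 7, 9}.
  Its 3×3 block (box 7) already contains {1, 2, 3, 4, 7, 8, 9}.
  The only value from 1–9 not eliminated is 5, so A8 = 5.

8,7,5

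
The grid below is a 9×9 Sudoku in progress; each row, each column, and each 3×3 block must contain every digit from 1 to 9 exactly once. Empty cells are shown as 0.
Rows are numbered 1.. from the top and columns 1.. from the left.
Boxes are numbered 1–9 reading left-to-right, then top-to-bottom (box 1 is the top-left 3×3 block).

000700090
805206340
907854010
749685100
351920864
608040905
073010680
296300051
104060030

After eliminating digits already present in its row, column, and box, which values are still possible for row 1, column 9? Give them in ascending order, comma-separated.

Row 1 already contains {7, 9}.
Column 9 already contains {1, 4, 5}.
Its 3×3 block (box 3) already contains {1, 3, 4, 9}.
Removing those from 1–9 leaves {2, 6, 8} as the candidates for row 1, column 9.

2,6,8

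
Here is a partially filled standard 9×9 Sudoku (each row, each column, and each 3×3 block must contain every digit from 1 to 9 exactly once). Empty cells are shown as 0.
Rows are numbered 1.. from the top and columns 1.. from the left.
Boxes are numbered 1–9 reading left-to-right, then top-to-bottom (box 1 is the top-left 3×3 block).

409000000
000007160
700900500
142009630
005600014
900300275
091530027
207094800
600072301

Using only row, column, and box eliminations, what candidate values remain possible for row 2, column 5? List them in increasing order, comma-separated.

Row 2 already contains {1, 6, 7}.
Column 5 already contains {3, 7, 9}.
Its 3×3 block (box 2) already contains {7, 9}.
Removing those from 1–9 leaves {2, 4, 5, 8} as the candidates for row 2, column 5.

2,4,5,8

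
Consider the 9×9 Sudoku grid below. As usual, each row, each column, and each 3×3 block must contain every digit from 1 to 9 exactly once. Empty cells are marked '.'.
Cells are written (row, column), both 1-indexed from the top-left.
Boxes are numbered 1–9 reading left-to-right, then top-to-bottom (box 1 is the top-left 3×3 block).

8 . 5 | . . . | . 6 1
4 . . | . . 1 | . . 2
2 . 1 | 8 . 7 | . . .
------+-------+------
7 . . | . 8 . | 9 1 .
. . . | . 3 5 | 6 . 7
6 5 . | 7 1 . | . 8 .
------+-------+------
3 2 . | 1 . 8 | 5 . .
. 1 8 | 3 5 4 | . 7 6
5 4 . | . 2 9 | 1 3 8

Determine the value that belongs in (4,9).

5

Cell (4,9) itself could take any of {3, 4, 5} by direct elimination.
Consider where 5 can go in box 6.
(5,8) is out (row 5 already has a 5).
(6,7) is out (row 6 already has a 5).
(6,9) is out (row 6 already has a 5).
So the only cell in box 6 that can hold 5 is (4,9).
Therefore (4,9) = 5.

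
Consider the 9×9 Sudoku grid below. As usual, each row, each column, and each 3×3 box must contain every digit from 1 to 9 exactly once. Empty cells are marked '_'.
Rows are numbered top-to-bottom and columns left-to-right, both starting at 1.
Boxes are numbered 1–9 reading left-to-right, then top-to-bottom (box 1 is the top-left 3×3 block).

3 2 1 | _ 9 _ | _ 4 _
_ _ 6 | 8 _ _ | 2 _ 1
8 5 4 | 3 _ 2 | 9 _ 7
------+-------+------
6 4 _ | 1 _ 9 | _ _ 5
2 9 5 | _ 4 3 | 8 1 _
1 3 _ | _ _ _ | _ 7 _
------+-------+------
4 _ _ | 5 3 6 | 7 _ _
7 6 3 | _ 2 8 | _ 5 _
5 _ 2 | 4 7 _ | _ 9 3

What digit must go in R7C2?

1

Cell R7C2 itself could take any of {1, 8} by direct elimination.
Consider where 1 can go in row 7.
R7C3 is out (column 3 already has a 1).
R7C8 is out (column 8 already has a 1).
R7C9 is out (column 9 already has a 1).
So the only cell in row 7 that can hold 1 is R7C2.
Therefore R7C2 = 1.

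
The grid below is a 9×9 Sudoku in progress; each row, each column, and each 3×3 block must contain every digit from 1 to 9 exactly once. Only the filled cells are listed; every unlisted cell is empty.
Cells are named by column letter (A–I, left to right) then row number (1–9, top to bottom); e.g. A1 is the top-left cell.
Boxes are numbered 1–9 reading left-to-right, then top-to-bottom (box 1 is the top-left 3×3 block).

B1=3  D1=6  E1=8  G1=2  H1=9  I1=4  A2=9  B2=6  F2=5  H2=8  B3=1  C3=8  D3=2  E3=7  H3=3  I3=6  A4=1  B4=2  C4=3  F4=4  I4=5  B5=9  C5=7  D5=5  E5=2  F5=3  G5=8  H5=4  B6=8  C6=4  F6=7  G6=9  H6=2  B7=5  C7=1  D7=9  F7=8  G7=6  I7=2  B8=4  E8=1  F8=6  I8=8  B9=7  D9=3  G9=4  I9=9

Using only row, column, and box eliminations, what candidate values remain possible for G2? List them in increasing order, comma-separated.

1,7

Row 2 already contains {5, 6, 8, 9}.
Column G already contains {2, 4, 6, 8, 9}.
Its 3×3 block (box 3) already contains {2, 3, 4, 6, 8, 9}.
Removing those from 1–9 leaves {1, 7} as the candidates for G2.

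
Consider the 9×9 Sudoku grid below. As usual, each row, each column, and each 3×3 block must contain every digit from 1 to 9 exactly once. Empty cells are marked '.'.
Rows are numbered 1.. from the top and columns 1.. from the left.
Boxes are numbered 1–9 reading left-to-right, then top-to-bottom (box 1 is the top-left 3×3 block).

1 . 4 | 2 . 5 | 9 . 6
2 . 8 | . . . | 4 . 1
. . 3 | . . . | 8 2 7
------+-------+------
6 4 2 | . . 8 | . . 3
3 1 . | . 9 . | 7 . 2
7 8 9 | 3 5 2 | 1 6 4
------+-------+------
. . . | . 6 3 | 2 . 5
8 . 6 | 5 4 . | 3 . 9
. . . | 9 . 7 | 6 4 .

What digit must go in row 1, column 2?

7

Row 1 already contains {1, 2, 4, 5, 6, 9}.
Column 2 already contains {1, 4, 8}.
Its 3×3 block (box 1) already contains {1, 2, 3, 4, 8}.
The only value from 1–9 not eliminated is 7, so row 1, column 2 = 7.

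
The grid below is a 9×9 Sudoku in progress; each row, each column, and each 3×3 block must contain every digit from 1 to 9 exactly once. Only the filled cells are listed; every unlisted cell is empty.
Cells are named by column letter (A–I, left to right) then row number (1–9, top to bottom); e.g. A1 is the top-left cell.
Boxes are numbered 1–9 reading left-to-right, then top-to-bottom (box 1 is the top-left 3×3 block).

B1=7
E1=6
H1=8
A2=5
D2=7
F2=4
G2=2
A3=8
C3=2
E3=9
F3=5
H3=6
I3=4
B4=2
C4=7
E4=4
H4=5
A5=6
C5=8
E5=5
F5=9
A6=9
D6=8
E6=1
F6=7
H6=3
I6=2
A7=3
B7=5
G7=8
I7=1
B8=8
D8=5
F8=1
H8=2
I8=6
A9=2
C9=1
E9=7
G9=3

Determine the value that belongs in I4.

Cell I4 itself could take any of {8, 9} by direct elimination.
Consider where 8 can go in box 6.
G4 is out (column G already has a 8).
G5 is out (row 5 already has a 8).
H5 is out (row 5 already has a 8).
I5 is out (row 5 already has a 8).
G6 is out (row 6 already has a 8).
So the only cell in box 6 that can hold 8 is I4.
Therefore I4 = 8.

8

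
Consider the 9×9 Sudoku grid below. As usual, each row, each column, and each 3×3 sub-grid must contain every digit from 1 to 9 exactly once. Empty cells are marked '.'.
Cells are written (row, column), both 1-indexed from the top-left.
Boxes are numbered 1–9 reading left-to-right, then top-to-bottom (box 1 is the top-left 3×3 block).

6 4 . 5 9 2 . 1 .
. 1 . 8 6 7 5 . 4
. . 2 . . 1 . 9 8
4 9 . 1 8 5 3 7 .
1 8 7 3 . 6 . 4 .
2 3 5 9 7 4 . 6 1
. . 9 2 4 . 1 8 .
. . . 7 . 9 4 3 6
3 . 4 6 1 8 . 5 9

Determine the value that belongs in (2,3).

Row 2 already contains {1, 4, 5, 6, 7, 8}.
Column 3 already contains {2, 4, 5, 7, 9}.
Its 3×3 block (box 1) already contains {1, 2, 4, 6}.
The only value from 1–9 not eliminated is 3, so (2,3) = 3.

3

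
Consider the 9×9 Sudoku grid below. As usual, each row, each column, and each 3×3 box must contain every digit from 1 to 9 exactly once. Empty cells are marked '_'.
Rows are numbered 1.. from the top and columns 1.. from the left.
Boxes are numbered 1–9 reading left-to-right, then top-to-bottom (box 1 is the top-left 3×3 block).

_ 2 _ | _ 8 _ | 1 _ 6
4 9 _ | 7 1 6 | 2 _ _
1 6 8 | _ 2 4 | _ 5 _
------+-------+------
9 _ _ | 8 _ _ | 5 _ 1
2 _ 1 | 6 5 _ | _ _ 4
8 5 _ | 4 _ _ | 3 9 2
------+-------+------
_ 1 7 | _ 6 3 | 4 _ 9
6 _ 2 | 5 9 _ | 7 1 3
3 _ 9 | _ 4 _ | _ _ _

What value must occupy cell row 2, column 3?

Cell row 2, column 3 itself could take any of {3, 5} by direct elimination.
Consider where 5 can go in row 2.
row 2, column 8 is out (column 8 already has a 5).
row 2, column 9 is out (box 3 already has a 5).
So the only cell in row 2 that can hold 5 is row 2, column 3.
Therefore row 2, column 3 = 5.

5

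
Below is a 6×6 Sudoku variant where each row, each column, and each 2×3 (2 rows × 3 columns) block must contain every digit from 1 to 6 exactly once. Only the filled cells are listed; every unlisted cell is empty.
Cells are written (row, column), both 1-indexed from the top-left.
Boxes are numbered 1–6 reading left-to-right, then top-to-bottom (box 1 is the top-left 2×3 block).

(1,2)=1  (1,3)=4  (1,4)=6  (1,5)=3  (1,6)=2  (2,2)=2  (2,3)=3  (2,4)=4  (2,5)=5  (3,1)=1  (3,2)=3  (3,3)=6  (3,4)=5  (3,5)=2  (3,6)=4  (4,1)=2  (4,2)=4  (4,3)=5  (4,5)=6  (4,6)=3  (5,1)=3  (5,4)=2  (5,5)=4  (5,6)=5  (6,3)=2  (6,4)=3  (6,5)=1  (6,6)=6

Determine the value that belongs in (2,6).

1

Row 2 already contains {2, 3, 4, 5}.
Column 6 already contains {2, 3, 4, 5, 6}.
Its 2×3 block (box 2) already contains {2, 3, 4, 5, 6}.
The only value from 1–6 not eliminated is 1, so (2,6) = 1.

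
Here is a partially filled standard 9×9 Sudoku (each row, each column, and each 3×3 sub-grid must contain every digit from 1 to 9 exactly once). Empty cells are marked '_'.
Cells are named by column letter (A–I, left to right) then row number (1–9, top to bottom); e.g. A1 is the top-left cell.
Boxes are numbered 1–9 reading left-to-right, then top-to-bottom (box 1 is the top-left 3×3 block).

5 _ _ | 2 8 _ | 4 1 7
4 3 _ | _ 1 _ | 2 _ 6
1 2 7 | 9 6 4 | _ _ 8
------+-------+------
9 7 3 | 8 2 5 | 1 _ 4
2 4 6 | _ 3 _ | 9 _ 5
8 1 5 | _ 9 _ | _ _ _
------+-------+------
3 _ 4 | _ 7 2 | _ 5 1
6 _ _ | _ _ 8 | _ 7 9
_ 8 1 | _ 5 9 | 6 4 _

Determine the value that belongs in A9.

7

Row 9 already contains {1, 4, 5, 6, 8, 9}.
Column A already contains {1, 2, 3, 4, 5, 6, 8, 9}.
Its 3×3 block (box 7) already contains {1, 3, 4, 6, 8}.
The only value from 1–9 not eliminated is 7, so A9 = 7.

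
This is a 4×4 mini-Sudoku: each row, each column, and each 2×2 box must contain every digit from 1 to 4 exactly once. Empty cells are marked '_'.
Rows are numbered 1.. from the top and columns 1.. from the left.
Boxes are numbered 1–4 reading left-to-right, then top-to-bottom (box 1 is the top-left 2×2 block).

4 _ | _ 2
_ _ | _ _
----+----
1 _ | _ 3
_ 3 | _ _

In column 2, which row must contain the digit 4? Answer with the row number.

3

Consider where 4 can go in column 2.
row 1, column 2 is out (row 1 already has a 4).
row 2, column 2 is out (box 1 already has a 4).
So the only cell in column 2 that can hold 4 is row 3, column 2.
That is row 3.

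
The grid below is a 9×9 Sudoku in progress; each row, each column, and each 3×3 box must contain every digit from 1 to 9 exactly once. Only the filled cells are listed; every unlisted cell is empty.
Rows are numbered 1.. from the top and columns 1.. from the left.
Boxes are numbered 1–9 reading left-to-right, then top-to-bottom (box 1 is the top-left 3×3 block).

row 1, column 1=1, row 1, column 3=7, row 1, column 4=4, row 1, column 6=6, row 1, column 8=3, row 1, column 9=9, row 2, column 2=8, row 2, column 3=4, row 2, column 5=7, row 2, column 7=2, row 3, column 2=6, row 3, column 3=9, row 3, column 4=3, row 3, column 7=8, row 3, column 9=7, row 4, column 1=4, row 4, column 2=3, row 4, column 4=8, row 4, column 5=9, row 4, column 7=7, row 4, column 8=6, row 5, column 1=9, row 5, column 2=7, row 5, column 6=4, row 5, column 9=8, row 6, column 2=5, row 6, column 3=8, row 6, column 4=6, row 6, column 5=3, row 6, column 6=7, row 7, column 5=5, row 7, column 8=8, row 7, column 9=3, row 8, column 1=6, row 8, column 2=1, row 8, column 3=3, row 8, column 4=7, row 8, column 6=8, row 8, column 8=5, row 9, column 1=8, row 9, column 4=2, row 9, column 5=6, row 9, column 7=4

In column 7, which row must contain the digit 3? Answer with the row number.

Consider where 3 can go in column 7.
row 1, column 7 is out (row 1 already has a 3).
row 6, column 7 is out (row 6 already has a 3).
row 7, column 7 is out (row 7 already has a 3).
row 8, column 7 is out (row 8 already has a 3).
So the only cell in column 7 that can hold 3 is row 5, column 7.
That is row 5.

5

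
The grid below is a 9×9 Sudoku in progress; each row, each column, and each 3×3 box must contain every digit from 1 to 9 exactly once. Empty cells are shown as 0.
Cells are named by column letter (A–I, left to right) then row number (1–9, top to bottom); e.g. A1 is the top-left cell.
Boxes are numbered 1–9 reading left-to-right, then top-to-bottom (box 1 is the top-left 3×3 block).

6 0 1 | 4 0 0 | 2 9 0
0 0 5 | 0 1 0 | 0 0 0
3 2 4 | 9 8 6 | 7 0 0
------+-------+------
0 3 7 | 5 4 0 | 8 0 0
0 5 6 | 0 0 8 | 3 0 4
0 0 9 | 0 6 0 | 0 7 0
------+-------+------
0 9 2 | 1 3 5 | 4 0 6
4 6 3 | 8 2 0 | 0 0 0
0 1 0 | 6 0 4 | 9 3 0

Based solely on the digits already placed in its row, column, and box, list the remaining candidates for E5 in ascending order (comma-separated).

Row 5 already contains {3, 4, 5, 6, 8}.
Column E already contains {1, 2, 3, 4, 6, 8}.
Its 3×3 block (box 5) already contains {4, 5, 6, 8}.
Removing those from 1–9 leaves {7, 9} as the candidates for E5.

7,9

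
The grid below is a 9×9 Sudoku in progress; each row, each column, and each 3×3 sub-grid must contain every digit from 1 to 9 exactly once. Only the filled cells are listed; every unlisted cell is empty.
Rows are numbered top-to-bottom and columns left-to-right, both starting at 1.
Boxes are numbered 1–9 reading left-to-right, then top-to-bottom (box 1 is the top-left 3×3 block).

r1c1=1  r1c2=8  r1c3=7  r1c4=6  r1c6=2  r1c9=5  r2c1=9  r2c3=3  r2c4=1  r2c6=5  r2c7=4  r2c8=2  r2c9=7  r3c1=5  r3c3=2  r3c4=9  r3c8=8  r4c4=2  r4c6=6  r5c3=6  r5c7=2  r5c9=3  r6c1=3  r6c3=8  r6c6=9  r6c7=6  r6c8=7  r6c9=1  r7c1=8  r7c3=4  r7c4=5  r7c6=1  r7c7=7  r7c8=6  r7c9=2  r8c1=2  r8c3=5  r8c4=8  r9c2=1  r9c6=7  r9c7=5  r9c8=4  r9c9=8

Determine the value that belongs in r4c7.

Cell r4c7 itself could take any of {8, 9} by direct elimination.
Consider where 8 can go in box 6.
r4c8 is out (column 8 already has a 8).
r4c9 is out (column 9 already has a 8).
r5c8 is out (column 8 already has a 8).
So the only cell in box 6 that can hold 8 is r4c7.
Therefore r4c7 = 8.

8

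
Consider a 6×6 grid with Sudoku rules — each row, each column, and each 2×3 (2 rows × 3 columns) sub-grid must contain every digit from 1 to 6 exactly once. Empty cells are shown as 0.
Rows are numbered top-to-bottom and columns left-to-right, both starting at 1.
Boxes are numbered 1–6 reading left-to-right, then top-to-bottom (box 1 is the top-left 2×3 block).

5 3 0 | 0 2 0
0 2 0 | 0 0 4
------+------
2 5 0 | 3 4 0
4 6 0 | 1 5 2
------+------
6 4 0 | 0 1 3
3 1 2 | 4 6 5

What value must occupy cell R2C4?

Cell R2C4 itself could take any of {5, 6} by direct elimination.
Consider where 5 can go in column 4.
R1C4 is out (row 1 already has a 5).
R5C4 is out (box 6 already has a 5).
So the only cell in column 4 that can hold 5 is R2C4.
Therefore R2C4 = 5.

5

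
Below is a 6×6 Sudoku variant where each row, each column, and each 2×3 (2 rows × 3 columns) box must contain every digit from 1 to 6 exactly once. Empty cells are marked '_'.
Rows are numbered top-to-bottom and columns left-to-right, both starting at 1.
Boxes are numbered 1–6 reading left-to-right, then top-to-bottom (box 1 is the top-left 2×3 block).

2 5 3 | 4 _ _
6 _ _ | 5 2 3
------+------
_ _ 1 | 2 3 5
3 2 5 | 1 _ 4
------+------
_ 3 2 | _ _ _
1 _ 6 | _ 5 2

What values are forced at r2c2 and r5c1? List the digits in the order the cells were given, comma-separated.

For r2c2:
  Consider where 1 can go in column 2.
  r3c2 is out (row 3 already has a 1).
  r6c2 is out (row 6 already has a 1).
  So the only cell in column 2 that can hold 1 is r2c2.
  So r2c2 = 1.
For r5c1:
  Consider where 5 can go in column 1.
  r3c1 is out (row 3 already has a 5).
  So the only cell in column 1 that can hold 5 is r5c1.
  So r5c1 = 5.

1,5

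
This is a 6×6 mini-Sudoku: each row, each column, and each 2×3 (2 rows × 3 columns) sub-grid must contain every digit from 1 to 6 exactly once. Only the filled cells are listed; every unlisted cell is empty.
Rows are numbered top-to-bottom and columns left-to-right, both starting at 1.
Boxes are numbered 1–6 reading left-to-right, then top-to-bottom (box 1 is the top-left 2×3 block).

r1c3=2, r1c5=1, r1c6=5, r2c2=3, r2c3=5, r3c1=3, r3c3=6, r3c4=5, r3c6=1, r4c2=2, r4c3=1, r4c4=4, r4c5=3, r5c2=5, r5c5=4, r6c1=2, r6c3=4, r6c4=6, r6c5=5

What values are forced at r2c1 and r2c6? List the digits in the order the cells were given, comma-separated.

1,4

For r2c1:
  Consider where 1 can go in box 1.
  r1c1 is out (row 1 already has a 1).
  r1c2 is out (row 1 already has a 1).
  So the only cell in box 1 that can hold 1 is r2c1.
  So r2c1 = 1.
For r2c6:
  Consider where 4 can go in column 6.
  r4c6 is out (row 4 already has a 4).
  r5c6 is out (row 5 already has a 4).
  r6c6 is out (row 6 already has a 4).
  So the only cell in column 6 that can hold 4 is r2c6.
  So r2c6 = 4.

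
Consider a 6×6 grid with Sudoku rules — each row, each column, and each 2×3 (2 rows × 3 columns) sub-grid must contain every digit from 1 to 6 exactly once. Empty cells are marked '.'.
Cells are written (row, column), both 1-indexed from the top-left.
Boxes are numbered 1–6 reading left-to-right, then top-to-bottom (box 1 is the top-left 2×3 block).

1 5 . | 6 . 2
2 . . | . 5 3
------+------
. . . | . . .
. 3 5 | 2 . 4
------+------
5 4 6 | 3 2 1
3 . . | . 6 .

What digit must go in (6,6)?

5

Row 6 already contains {3, 6}.
Column 6 already contains {1, 2, 3, 4}.
Its 2×3 block (box 6) already contains {1, 2, 3, 6}.
The only value from 1–6 not eliminated is 5, so (6,6) = 5.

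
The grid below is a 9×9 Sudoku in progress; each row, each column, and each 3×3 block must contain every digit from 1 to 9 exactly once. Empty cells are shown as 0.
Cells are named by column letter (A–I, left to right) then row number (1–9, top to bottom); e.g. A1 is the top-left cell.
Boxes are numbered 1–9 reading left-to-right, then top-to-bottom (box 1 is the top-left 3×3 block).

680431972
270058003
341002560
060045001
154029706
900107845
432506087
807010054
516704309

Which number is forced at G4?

2

Row 4 already contains {1, 4, 5, 6}.
Column G already contains {3, 5, 7, 8, 9}.
Its 3×3 block (box 6) already contains {1, 4, 5, 6, 7, 8}.
The only value from 1–9 not eliminated is 2, so G4 = 2.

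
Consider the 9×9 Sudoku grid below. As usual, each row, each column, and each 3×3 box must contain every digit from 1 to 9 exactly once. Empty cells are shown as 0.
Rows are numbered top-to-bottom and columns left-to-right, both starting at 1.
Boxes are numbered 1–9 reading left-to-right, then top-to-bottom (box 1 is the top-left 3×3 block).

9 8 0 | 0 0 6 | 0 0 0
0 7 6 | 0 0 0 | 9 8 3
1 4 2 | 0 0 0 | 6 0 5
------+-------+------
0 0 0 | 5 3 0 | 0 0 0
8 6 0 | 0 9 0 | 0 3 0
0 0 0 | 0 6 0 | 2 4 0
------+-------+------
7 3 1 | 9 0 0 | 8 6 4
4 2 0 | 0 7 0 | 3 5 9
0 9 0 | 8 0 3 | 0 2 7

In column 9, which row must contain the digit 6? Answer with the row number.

4

Consider where 6 can go in column 9.
r1c9 is out (row 1 already has a 6).
r5c9 is out (row 5 already has a 6).
r6c9 is out (row 6 already has a 6).
So the only cell in column 9 that can hold 6 is r4c9.
That is row 4.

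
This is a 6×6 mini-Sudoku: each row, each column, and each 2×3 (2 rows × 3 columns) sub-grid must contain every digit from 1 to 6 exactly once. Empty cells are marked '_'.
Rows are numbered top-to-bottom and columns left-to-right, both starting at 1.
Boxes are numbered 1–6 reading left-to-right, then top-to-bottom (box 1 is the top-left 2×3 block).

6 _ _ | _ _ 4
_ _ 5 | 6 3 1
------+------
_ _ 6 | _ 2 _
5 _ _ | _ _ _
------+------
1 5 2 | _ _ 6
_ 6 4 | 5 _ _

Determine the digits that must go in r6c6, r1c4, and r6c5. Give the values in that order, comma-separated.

2,2,1

For r6c6:
  Consider where 2 can go in column 6.
  r3c6 is out (row 3 already has a 2).
  r4c6 is out (box 4 already has a 2).
  So the only cell in column 6 that can hold 2 is r6c6.
  So r6c6 = 2.
For r1c4:
  Row 1 already contains {4, 6}.
  Column 4 already contains {5, 6}.
  Its 2×3 block (box 2) already contains {1, 3, 4, 6}.
  The only value from 1–6 not eliminated is 2, so r1c4 = 2.
For r6c5:
  Row 6 already contains {4, 5, 6}.
  Column 5 already contains {2, 3}.
  Its 2×3 block (box 6) already contains {5, 6}.
  The only value from 1–6 not eliminated is 1, so r6c5 = 1.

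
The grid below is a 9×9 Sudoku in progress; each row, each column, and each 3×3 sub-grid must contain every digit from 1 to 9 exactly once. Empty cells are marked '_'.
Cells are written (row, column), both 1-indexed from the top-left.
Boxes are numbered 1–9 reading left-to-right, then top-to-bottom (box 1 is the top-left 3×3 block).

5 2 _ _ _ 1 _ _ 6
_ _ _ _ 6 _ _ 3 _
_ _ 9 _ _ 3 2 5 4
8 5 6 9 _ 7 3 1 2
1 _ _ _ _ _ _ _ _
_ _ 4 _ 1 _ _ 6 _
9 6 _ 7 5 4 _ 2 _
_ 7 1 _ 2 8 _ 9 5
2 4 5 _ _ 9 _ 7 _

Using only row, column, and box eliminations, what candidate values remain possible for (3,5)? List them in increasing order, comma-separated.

Row 3 already contains {2, 3, 4, 5, 9}.
Column 5 already contains {1, 2, 5, 6}.
Its 3×3 block (box 2) already contains {1, 3, 6}.
Removing those from 1–9 leaves {7, 8} as the candidates for (3,5).

7,8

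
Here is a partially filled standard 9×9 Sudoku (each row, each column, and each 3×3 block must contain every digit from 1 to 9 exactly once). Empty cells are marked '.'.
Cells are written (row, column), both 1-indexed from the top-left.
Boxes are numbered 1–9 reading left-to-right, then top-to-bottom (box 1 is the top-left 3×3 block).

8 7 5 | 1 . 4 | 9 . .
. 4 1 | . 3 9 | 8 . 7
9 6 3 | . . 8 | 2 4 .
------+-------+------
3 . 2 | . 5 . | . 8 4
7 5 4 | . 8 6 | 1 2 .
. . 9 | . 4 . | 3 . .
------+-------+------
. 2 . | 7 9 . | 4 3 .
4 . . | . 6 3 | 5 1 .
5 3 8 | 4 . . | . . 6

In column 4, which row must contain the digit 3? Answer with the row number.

5

Consider where 3 can go in column 4.
(2,4) is out (row 2 already has a 3).
(3,4) is out (row 3 already has a 3).
(4,4) is out (row 4 already has a 3).
(6,4) is out (row 6 already has a 3).
(8,4) is out (row 8 already has a 3).
So the only cell in column 4 that can hold 3 is (5,4).
That is row 5.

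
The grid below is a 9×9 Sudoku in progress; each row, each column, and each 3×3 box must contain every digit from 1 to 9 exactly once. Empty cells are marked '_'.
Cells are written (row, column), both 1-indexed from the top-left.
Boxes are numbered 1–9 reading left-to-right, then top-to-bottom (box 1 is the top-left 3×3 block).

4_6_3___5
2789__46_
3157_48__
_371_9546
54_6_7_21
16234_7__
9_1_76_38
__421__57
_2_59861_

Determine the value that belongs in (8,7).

9

Row 8 already contains {1, 2, 4, 5, 7}.
Column 7 already contains {4, 5, 6, 7, 8}.
Its 3×3 block (box 9) already contains {1, 3, 5, 6, 7, 8}.
The only value from 1–9 not eliminated is 9, so (8,7) = 9.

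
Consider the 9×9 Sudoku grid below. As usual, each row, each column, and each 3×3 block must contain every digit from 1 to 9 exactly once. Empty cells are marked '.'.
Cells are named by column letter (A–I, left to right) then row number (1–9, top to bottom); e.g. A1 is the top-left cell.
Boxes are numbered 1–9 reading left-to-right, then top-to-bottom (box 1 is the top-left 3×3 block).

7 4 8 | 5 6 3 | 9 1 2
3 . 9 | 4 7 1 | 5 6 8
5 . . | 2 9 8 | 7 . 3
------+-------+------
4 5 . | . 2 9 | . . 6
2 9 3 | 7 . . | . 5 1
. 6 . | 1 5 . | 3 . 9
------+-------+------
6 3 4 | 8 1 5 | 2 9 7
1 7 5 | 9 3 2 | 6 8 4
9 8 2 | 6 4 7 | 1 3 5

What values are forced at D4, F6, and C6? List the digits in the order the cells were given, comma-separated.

For D4:
  Row 4 already contains {2, 4, 5, 6, 9}.
  Column D already contains {1, 2, 4, 5, 6, 7, 8, 9}.
  Its 3×3 block (box 5) already contains {1, 2, 5, 7, 9}.
  The only value from 1–9 not eliminated is 3, so D4 = 3.
For F6:
  Row 6 already contains {1, 3, 5, 6, 9}.
  Column F already contains {1, 2, 3, 5, 7, 8, 9}.
  Its 3×3 block (box 5) already contains {1, 2, 5, 7, 9}.
  The only value from 1–9 not eliminated is 4, so F6 = 4.
For C6:
  Row 6 already contains {1, 3, 5, 6, 9}.
  Column C already contains {2, 3, 4, 5, 8, 9}.
  Its 3×3 block (box 4) already contains {2, 3, 4, 5, 6, 9}.
  The only value from 1–9 not eliminated is 7, so C6 = 7.

3,4,7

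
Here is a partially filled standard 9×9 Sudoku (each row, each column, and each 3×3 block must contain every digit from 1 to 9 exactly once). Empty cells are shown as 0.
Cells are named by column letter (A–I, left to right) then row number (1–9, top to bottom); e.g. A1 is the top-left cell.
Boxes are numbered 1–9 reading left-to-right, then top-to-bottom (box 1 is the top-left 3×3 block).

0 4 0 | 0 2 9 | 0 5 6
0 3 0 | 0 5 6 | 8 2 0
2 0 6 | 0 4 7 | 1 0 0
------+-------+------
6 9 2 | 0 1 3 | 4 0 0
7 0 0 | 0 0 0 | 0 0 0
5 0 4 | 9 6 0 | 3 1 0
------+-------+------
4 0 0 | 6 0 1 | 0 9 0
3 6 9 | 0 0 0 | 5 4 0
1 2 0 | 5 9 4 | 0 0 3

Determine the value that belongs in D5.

Cell D5 itself could take any of {2, 4, 8} by direct elimination.
Consider where 4 can go in row 5.
B5 is out (column B already has a 4). C5 is out (column C already has a 4). E5 is out (column E already has a 4). F5 is out (column F already has a 4). The remaining empty cells in row 5 are similarly blocked.
So the only cell in row 5 that can hold 4 is D5.
Therefore D5 = 4.

4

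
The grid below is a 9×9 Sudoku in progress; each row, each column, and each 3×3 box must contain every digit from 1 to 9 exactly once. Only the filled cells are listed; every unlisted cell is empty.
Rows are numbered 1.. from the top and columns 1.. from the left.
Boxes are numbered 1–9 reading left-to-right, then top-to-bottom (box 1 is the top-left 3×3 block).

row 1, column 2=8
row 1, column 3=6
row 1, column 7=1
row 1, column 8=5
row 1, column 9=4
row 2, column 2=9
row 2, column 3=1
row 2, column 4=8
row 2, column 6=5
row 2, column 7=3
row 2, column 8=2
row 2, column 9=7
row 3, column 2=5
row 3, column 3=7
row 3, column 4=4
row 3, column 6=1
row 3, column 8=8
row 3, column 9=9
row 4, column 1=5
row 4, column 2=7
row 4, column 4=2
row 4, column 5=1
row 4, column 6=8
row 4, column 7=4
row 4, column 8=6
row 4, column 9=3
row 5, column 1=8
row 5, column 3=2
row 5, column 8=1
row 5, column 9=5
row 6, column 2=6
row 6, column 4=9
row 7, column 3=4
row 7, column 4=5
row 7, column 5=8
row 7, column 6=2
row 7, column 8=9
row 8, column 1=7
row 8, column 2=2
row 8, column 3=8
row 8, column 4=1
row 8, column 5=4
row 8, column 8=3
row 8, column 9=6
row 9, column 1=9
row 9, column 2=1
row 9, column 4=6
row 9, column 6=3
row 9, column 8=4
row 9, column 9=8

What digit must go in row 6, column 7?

Cell row 6, column 7 itself could take any of {2, 7, 8} by direct elimination.
Consider where 8 can go in box 6.
row 5, column 7 is out (row 5 already has a 8).
row 6, column 8 is out (column 8 already has a 8).
row 6, column 9 is out (column 9 already has a 8).
So the only cell in box 6 that can hold 8 is row 6, column 7.
Therefore row 6, column 7 = 8.

8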